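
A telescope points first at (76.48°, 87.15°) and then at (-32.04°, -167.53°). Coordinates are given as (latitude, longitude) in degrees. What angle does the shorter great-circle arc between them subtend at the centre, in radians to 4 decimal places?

Let φ₁ = 1.3348 rad, φ₂ = -0.5592 rad, and Δλ = 1.8382 rad.
Haversine: a = sin²(Δφ/2) + cos φ₁ cos φ₂ sin²(Δλ/2) = 0.6588 + (0.2338)(0.8477)(0.6321) = 0.78408.
Central angle c = 2·arcsin(√a) = 2.17508 rad.
So the angular separation is 2.1751 rad.

2.1751 rad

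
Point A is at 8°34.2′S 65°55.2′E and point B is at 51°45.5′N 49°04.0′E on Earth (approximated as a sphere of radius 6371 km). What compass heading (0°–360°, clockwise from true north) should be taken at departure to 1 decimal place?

348.3°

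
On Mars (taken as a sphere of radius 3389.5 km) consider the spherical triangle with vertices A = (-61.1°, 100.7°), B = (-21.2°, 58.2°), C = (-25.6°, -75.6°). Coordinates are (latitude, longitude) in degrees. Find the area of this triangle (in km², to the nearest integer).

11721257 km²

Side lengths (central angles): a = 2.0105, b = 1.6275, c = 0.8648 rad; semiperimeter s = 2.2514.
By l'Huilier's theorem, tan(E/4) = √[tan(s/2) tan((s−a)/2) tan((s−b)/2) tan((s−c)/2)], giving spherical excess E = 1.0202 rad.
Area = E·R² = 1.0202 × (3389.5)² ≈ 11721257 km².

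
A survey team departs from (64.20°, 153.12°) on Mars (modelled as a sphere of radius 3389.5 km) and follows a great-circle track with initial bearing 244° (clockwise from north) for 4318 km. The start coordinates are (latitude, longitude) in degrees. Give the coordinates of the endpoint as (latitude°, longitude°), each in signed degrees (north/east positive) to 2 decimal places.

4.64°, 93.54°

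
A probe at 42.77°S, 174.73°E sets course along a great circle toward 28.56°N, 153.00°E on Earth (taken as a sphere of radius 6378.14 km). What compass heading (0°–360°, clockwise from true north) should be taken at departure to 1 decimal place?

340.2°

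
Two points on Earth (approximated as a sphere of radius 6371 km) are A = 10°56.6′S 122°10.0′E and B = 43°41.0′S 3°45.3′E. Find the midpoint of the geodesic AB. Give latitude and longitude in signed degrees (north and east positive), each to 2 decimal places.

The central angle between A and B is δ = 1.7790 rad.
With f = 0.5, the slerp weights are sin((1−f)δ)/sin δ = 0.7939 and sin(fδ)/sin δ = 0.7939.
Weighted sum of the unit vectors: (0.7939)·(-0.5227,0.8311,-0.1898) + (0.7939)·(0.7216,0.0474,-0.6907) = (0.1579, 0.6974, -0.6990).
Converting back: φ = atan2(z, √(x²+y²)) = -44.35°, λ = atan2(y, x) = 77.24°.

-44.35°, 77.24°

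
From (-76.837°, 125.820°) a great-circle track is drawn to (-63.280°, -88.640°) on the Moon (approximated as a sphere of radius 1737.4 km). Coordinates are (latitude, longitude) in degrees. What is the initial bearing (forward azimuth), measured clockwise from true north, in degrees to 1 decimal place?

155.7°

Δλ = 145.540° = 2.5402 rad.
y = sin Δλ · cos φ₂ = (0.5658)(0.4496) = 0.2544
x = cos φ₁ sin φ₂ − sin φ₁ cos φ₂ cos Δλ = (0.2277)(-0.8932) − (-0.9737)(0.4496)(-0.8245) = -0.5644
θ = atan2(y, x) = 155.74°, so the bearing is 155.7°.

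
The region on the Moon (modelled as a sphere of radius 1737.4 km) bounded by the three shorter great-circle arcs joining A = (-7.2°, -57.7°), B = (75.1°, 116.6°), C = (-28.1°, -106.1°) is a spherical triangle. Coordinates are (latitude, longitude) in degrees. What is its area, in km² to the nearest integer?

Side lengths (central angles): a = 2.2419, b = 0.8762, c = 1.9552 rad; semiperimeter s = 2.5366.
By l'Huilier's theorem, tan(E/4) = √[tan(s/2) tan((s−a)/2) tan((s−b)/2) tan((s−c)/2)], giving spherical excess E = 1.5033 rad.
Area = E·R² = 1.5033 × (1737.4)² ≈ 4537795 km².

4537795 km²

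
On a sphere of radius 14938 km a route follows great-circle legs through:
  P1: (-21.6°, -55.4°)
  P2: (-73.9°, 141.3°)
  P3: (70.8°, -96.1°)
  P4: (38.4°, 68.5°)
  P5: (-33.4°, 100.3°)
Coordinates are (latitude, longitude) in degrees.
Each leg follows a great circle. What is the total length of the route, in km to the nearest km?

102926 km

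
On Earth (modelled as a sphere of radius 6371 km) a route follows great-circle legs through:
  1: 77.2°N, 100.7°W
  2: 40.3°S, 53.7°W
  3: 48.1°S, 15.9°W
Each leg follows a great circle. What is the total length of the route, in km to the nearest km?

Leg 1→2: central angle 2.1124 rad, distance 13457.9 km.
Leg 2→3: central angle 0.4867 rad, distance 3101.0 km.
Total: 13457.9 + 3101.0 ≈ 16559 km.

16559 km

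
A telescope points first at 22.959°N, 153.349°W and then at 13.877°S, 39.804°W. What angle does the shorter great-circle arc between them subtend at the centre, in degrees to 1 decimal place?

Let φ₁ = 0.4007 rad, φ₂ = -0.2422 rad, and Δλ = 1.9817 rad.
cos c = sin φ₁ sin φ₂ + cos φ₁ cos φ₂ cos Δλ = (0.3901)(-0.2398) + (0.9208)(0.9708)(-0.3995) = -0.45064,
so c = arccos(-0.45064) = 2.03828 rad.
So the angular separation is 116.8°.

116.8°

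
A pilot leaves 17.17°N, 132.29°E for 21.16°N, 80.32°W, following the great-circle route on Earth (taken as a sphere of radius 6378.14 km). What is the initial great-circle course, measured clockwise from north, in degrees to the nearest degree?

With φ₁ = 0.2997, φ₂ = 0.3693, Δλ = 2.5724 rad, the forward-azimuth formula gives
θ = atan2( sin Δλ cos φ₂ , cos φ₁ sin φ₂ − sin φ₁ cos φ₂ cos Δλ ) = atan2(0.5026, 0.5768) = 41.07°.
So the initial bearing is 41°.

41°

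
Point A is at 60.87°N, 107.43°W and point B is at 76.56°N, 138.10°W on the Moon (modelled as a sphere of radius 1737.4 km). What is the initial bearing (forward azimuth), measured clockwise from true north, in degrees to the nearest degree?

338°

With φ₁ = 1.0624, φ₂ = 1.3362, Δλ = -0.5353 rad, the forward-azimuth formula gives
θ = atan2( sin Δλ cos φ₂ , cos φ₁ sin φ₂ − sin φ₁ cos φ₂ cos Δλ ) = atan2(-0.1186, 0.2988) = -21.64°.
Adding 360° brings this into [0°, 360°): 338°.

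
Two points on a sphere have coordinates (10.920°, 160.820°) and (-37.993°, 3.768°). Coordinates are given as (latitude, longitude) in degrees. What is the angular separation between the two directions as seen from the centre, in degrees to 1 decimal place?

Let φ₁ = 0.1906 rad, φ₂ = -0.6631 rad, and Δλ = -2.7411 rad.
Haversine: a = sin²(Δφ/2) + cos φ₁ cos φ₂ sin²(Δλ/2) = 0.1714 + (0.9819)(0.7881)(0.9604) = 0.91459.
Central angle c = 2·arcsin(√a) = 2.54845 rad.
So the angular separation is 146.0°.

146.0°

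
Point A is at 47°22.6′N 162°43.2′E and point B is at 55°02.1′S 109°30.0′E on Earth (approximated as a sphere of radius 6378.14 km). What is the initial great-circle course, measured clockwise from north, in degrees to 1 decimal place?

209.6°

Δλ = -53.220° = -0.9289 rad.
y = sin Δλ · cos φ₂ = (-0.8009)(0.5731) = -0.4590
x = cos φ₁ sin φ₂ − sin φ₁ cos φ₂ cos Δλ = (0.6772)(-0.8195) − (0.7358)(0.5731)(0.5987) = -0.8074
θ = atan2(y, x) = -150.38°; adding 360° gives 209.6°.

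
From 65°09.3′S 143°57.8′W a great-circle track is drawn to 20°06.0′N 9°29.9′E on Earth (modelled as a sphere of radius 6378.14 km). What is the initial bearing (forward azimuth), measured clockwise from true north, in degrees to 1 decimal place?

Δλ = 153.462° = 2.6784 rad.
y = sin Δλ · cos φ₂ = (0.4468)(0.9391) = 0.4196
x = cos φ₁ sin φ₂ − sin φ₁ cos φ₂ cos Δλ = (0.4202)(0.3437) − (-0.9074)(0.9391)(-0.8946) = -0.6180
θ = atan2(y, x) = 145.83°, so the bearing is 145.8°.

145.8°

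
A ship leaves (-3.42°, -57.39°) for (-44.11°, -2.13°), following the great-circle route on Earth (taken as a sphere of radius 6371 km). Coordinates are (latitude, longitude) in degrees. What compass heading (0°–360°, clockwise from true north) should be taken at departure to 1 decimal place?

With φ₁ = -0.0597, φ₂ = -0.7699, Δλ = 0.9645 rad, the forward-azimuth formula gives
θ = atan2( sin Δλ cos φ₂ , cos φ₁ sin φ₂ − sin φ₁ cos φ₂ cos Δλ ) = atan2(0.5900, -0.6704) = 138.65°.
So the initial bearing is 138.6°.

138.6°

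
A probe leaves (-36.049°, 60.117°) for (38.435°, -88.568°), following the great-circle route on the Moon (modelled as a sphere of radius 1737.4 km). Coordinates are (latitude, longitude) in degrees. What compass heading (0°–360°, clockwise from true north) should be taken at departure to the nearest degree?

285°

Δλ = -148.685° = -2.5950 rad.
y = sin Δλ · cos φ₂ = (-0.5197)(0.7833) = -0.4071
x = cos φ₁ sin φ₂ − sin φ₁ cos φ₂ cos Δλ = (0.8085)(0.6216) − (-0.5885)(0.7833)(-0.8543) = 0.1088
θ = atan2(y, x) = -75.04°; adding 360° gives 285°.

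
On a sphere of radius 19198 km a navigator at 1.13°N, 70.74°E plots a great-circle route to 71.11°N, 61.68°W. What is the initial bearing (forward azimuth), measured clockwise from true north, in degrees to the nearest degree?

346°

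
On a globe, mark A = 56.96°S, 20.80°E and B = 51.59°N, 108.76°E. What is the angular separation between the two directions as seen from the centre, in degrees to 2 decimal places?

130.15°

With latitudes φ₁ = -56.960°, φ₂ = 51.590° and longitude difference Δλ = 87.960°:
cos c = sin φ₁ sin φ₂ + cos φ₁ cos φ₂ cos Δλ = (-0.8383)(0.7836) + (0.5452)(0.6213)(0.0356) = -0.64481,
so c = arccos(-0.64481) = 2.27158 rad.
So the angular separation is 130.15°.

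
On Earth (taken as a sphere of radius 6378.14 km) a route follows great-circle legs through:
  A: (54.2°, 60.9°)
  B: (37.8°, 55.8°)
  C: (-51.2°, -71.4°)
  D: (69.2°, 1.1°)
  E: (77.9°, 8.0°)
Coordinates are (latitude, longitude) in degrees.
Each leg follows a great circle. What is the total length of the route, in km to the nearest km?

Leg A→B: central angle 0.2926 rad, distance 1866.5 km.
Leg B→C: central angle 2.4607 rad, distance 15694.7 km.
Leg C→D: central angle 2.2938 rad, distance 14630.1 km.
Leg D→E: central angle 0.1554 rad, distance 991.0 km.
Total: 1866.5 + 15694.7 + 14630.1 + 991.0 ≈ 33182 km.

33182 km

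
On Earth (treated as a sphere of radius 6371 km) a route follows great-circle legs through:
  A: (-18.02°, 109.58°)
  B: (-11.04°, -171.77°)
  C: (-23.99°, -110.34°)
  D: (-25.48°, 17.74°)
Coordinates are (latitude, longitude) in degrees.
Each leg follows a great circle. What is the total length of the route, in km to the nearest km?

27242 km

Leg A→B: central angle 1.3254 rad, distance 8444.2 km.
Leg B→C: central angle 1.0395 rad, distance 6622.4 km.
Leg C→D: central angle 1.9111 rad, distance 12175.6 km.
Total: 8444.2 + 6622.4 + 12175.6 ≈ 27242 km.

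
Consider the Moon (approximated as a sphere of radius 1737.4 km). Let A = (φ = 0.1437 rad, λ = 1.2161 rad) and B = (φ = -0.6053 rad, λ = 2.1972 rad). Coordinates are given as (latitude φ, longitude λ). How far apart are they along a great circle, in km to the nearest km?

2069 km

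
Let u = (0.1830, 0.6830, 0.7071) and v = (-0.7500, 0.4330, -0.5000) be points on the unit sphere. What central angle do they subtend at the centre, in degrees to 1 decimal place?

u·v = -0.1951; |u| = 1.0000, |v| = 1.0000.
cos θ = (u·v)/(|u||v|) = -0.1951, so θ = 101.2°.

101.2°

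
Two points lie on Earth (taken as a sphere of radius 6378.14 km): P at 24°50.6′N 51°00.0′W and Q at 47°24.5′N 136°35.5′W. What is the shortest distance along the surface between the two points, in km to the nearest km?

7694 km

Let φ₁ = 0.4336 rad, φ₂ = 0.8274 rad, and Δλ = -1.4939 rad.
cos c = sin φ₁ sin φ₂ + cos φ₁ cos φ₂ cos Δλ = (0.4201)(0.7362) + (0.9075)(0.6768)(0.0769) = 0.35651,
so c = arccos(0.35651) = 1.20627 rad.
Distance = R·c = 6378.14 × 1.2063 ≈ 7694 km.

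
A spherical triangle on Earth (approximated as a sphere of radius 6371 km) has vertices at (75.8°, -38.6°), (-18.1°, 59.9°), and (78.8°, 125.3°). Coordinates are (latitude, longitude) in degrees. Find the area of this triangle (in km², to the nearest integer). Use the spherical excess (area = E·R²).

23135324 km²

Side lengths (central angles): a = 1.8007, b = 0.4389, c = 1.9131 rad; semiperimeter s = 2.0764.
By l'Huilier's theorem, tan(E/4) = √[tan(s/2) tan((s−a)/2) tan((s−b)/2) tan((s−c)/2)], giving spherical excess E = 0.5700 rad.
Area = E·R² = 0.5700 × (6371)² ≈ 23135324 km².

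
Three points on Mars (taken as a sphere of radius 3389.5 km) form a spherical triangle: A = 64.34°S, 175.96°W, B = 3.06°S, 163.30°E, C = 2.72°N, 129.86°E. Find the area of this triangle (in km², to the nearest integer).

Side lengths (central angles): a = 0.5920, b = 1.3588, c = 1.1012 rad; semiperimeter s = 1.5261.
By l'Huilier's theorem, tan(E/4) = √[tan(s/2) tan((s−a)/2) tan((s−b)/2) tan((s−c)/2)], giving spherical excess E = 0.3723 rad.
Area = E·R² = 0.3723 × (3389.5)² ≈ 4277375 km².

4277375 km²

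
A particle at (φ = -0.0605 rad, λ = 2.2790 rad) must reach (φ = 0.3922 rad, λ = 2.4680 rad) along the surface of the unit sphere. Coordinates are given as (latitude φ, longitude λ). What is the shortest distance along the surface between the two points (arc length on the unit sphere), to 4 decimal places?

Let φ₁ = -0.0605 rad, φ₂ = 0.3922 rad, and Δλ = 0.1890 rad.
Haversine: a = sin²(Δφ/2) + cos φ₁ cos φ₂ sin²(Δλ/2) = 0.0504 + (0.9982)(0.9241)(0.0089) = 0.05858.
Central angle c = 2·arcsin(√a) = 0.48891 rad.
On the unit sphere the arc length equals the central angle: 0.4889.

0.4889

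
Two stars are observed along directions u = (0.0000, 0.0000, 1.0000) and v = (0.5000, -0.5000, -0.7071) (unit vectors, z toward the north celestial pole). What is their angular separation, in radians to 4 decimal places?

u·v = -0.7071; |u| = 1.0000, |v| = 1.0000.
cos θ = (u·v)/(|u||v|) = -0.7071, so θ = 2.3562 rad.

2.3562 rad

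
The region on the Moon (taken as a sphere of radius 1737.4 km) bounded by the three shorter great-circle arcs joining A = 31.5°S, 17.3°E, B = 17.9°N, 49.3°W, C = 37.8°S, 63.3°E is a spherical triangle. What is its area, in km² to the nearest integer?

226463 km²

Side lengths (central angles): a = 2.0684, b = 0.6628, c = 1.4084 rad; semiperimeter s = 2.0699.
By l'Huilier's theorem, tan(E/4) = √[tan(s/2) tan((s−a)/2) tan((s−b)/2) tan((s−c)/2)], giving spherical excess E = 0.0750 rad.
Area = E·R² = 0.0750 × (1737.4)² ≈ 226463 km².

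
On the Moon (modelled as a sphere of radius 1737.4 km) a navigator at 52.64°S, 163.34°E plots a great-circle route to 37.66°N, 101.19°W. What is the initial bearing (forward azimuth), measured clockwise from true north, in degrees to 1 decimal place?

Δλ = 95.470° = 1.6663 rad.
y = sin Δλ · cos φ₂ = (0.9954)(0.7917) = 0.7880
x = cos φ₁ sin φ₂ − sin φ₁ cos φ₂ cos Δλ = (0.6068)(0.6110) − (-0.7948)(0.7917)(-0.0953) = 0.3108
θ = atan2(y, x) = 68.48°, so the bearing is 68.5°.

68.5°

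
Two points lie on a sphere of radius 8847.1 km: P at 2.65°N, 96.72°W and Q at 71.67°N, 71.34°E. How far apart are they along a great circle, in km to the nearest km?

With latitudes φ₁ = 2.650°, φ₂ = 71.670° and longitude difference Δλ = 168.060°:
cos c = sin φ₁ sin φ₂ + cos φ₁ cos φ₂ cos Δλ = (0.0462)(0.9493) + (0.9989)(0.3145)(-0.9784) = -0.26347,
so c = arccos(-0.26347) = 1.83741 rad.
Distance = R·c = 8847.1 × 1.8374 ≈ 16256 km.

16256 km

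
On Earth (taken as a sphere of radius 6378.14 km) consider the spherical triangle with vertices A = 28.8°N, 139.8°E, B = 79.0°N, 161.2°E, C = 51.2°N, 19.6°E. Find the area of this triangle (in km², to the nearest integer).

15988377 km²

Side lengths (central angles): a = 0.8348, b = 1.4714, c = 0.8911 rad; semiperimeter s = 1.5986.
By l'Huilier's theorem, tan(E/4) = √[tan(s/2) tan((s−a)/2) tan((s−b)/2) tan((s−c)/2)], giving spherical excess E = 0.3930 rad.
Area = E·R² = 0.3930 × (6378.14)² ≈ 15988377 km².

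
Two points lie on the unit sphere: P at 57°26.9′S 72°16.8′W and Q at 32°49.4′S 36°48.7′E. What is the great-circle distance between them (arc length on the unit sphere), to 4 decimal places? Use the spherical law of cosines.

1.2566

Let φ₁ = -1.0027 rad, φ₂ = -0.5729 rad, and Δλ = 1.9040 rad.
cos c = sin φ₁ sin φ₂ + cos φ₁ cos φ₂ cos Δλ = (-0.8429)(-0.5421) + (0.5381)(0.8403)(-0.3271) = 0.30901,
so c = arccos(0.30901) = 1.25665 rad.
On the unit sphere the arc length equals the central angle: 1.2566.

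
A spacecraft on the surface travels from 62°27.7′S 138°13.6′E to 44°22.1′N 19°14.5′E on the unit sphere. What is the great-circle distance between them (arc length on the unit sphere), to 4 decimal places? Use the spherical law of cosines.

With latitudes φ₁ = -62.462°, φ₂ = 44.368° and longitude difference Δλ = -118.985°:
cos c = sin φ₁ sin φ₂ + cos φ₁ cos φ₂ cos Δλ = (-0.8867)(0.6993) + (0.4623)(0.7149)(-0.4846) = -0.78020,
so c = arccos(-0.78020) = 2.46578 rad.
On the unit sphere the arc length equals the central angle: 2.4658.

2.4658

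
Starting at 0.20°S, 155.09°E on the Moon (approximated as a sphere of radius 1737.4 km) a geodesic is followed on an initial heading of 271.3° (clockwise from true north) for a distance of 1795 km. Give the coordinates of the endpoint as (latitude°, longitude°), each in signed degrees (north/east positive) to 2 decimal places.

Angular distance δ = d/R = 1795/1737.4 = 1.03315 rad; initial bearing θ = 4.7351 rad.
sin φ₂ = sin φ₁ cos δ + cos φ₁ sin δ cos θ = (-0.0035)(0.5121) + (1.0000)(0.8589)(0.0227) = 0.0177, so φ₂ = 1.01°.
Δλ = atan2(sin θ sin δ cos φ₁, cos δ − sin φ₁ sin φ₂) = atan2(-0.8587, 0.5122) = -59.186°.
λ₂ = 155.090° − 59.186° = 95.90°.

1.01°, 95.90°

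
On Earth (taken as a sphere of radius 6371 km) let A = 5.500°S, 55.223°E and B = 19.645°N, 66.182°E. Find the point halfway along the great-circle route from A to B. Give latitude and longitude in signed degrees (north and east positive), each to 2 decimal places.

7.10°, 60.55°

The central angle between A and B is δ = 0.4775 rad.
With f = 0.5, the slerp weights are sin((1−f)δ)/sin δ = 0.5146 and sin(fδ)/sin δ = 0.5146.
Weighted sum of the unit vectors: (0.5146)·(0.5678,0.8176,-0.0958) + (0.5146)·(0.3803,0.8616,0.3362) = (0.4879, 0.8641, 0.1237).
Converting back: φ = atan2(z, √(x²+y²)) = 7.10°, λ = atan2(y, x) = 60.55°.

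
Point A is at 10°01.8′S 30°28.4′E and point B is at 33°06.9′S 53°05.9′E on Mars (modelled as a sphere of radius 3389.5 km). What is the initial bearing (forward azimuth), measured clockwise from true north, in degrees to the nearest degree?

Δλ = 22.625° = 0.3949 rad.
y = sin Δλ · cos φ₂ = (0.3847)(0.8376) = 0.3222
x = cos φ₁ sin φ₂ − sin φ₁ cos φ₂ cos Δλ = (0.9847)(-0.5463) − (-0.1742)(0.8376)(0.9230) = -0.4033
θ = atan2(y, x) = 141.38°, so the bearing is 141°.

141°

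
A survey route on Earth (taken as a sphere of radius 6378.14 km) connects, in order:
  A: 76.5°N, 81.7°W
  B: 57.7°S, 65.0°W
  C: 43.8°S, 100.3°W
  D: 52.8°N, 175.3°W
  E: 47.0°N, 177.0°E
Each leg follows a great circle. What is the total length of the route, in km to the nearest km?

Leg A→B: central angle 2.3496 rad, distance 14986.1 km.
Leg B→C: central angle 0.4515 rad, distance 2879.6 km.
Leg C→D: central angle 2.0246 rad, distance 12913.1 km.
Leg D→E: central angle 0.1330 rad, distance 848.6 km.
Total: 14986.1 + 2879.6 + 12913.1 + 848.6 ≈ 31627 km.

31627 km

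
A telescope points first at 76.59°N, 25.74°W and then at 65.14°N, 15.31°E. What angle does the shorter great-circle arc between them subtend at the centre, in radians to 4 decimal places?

Let φ₁ = 1.3367 rad, φ₂ = 1.1369 rad, and Δλ = 0.7165 rad.
Haversine: a = sin²(Δφ/2) + cos φ₁ cos φ₂ sin²(Δλ/2) = 0.0100 + (0.2319)(0.4204)(0.1229) = 0.02194.
Central angle c = 2·arcsin(√a) = 0.29731 rad.
So the angular separation is 0.2973 rad.

0.2973 rad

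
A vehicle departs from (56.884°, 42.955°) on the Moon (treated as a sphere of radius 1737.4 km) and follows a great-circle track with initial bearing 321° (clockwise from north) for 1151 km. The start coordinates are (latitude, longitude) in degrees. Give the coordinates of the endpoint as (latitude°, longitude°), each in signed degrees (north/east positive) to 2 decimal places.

67.15°, -42.55°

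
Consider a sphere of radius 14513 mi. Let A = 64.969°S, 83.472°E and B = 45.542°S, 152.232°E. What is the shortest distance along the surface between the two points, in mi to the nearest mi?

10399 mi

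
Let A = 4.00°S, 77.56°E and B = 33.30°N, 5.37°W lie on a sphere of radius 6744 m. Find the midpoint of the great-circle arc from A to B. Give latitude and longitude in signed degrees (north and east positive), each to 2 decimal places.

Central angle δ = 1.5064 rad. Interpolating on the sphere with fraction f = 0.5:
P = [sin((1−f)δ)·A + sin(fδ)·B] / sin δ = 0.6854·A + 0.6854·B in Cartesian coordinates,
giving P = (0.7176, 0.6141, 0.3285), i.e. latitude 19.18°, longitude 40.55°.

19.18°, 40.55°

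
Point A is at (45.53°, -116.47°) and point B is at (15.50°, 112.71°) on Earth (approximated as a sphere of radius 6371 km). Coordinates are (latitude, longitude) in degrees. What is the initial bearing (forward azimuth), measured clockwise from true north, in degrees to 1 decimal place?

Δλ = -130.820° = -2.2832 rad.
y = sin Δλ · cos φ₂ = (-0.7568)(0.9636) = -0.7292
x = cos φ₁ sin φ₂ − sin φ₁ cos φ₂ cos Δλ = (0.7005)(0.2672) − (0.7136)(0.9636)(-0.6537) = 0.6367
θ = atan2(y, x) = -48.87°; adding 360° gives 311.1°.

311.1°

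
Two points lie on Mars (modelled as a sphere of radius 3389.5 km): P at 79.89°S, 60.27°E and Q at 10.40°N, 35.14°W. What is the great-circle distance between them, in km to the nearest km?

With latitudes φ₁ = -79.890°, φ₂ = 10.400° and longitude difference Δλ = -95.410°:
cos c = sin φ₁ sin φ₂ + cos φ₁ cos φ₂ cos Δλ = (-0.9845)(0.1805) + (0.1755)(0.9836)(-0.0943) = -0.19399,
so c = arccos(-0.19399) = 1.76603 rad.
Distance = R·c = 3389.5 × 1.7660 ≈ 5986 km.

5986 km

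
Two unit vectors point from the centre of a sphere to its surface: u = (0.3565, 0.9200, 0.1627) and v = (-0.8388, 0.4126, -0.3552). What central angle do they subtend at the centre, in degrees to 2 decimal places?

u·v = 0.0228; |u| = 1.0000, |v| = 1.0000.
cos θ = (u·v)/(|u||v|) = 0.0228, so θ = 88.70°.

88.70°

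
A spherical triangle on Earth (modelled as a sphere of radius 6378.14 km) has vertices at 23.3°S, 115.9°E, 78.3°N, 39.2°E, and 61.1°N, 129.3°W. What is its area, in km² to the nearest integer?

Side lengths (central angles): a = 0.7056, b = 2.1323, c = 1.9225 rad; semiperimeter s = 2.3802.
By l'Huilier's theorem, tan(E/4) = √[tan(s/2) tan((s−a)/2) tan((s−b)/2) tan((s−c)/2)], giving spherical excess E = 1.1055 rad.
Area = E·R² = 1.1055 × (6378.14)² ≈ 44972524 km².

44972524 km²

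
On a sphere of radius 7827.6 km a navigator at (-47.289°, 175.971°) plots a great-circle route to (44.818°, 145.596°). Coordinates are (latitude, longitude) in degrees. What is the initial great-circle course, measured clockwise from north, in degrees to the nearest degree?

339°

Δλ = -30.375° = -0.5301 rad.
y = sin Δλ · cos φ₂ = (-0.5057)(0.7093) = -0.3587
x = cos φ₁ sin φ₂ − sin φ₁ cos φ₂ cos Δλ = (0.6783)(0.7049) − (-0.7348)(0.7093)(0.8627) = 0.9278
θ = atan2(y, x) = -21.14°; adding 360° gives 339°.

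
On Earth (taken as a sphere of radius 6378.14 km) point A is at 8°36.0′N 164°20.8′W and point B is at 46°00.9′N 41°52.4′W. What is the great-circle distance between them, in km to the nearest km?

11703 km

In radians: φ₁ = 0.1501, φ₂ = 0.8031, Δλ = 122.473° = 2.1376 rad.
Haversine: a = sin²(Δφ/2) + cos φ₁ cos φ₂ sin²(Δλ/2) = 0.1029 + (0.9888)(0.6945)(0.7685) = 0.63054.
Central angle c = 2·arcsin(√a) = 1.83494 rad.
Distance = R·c = 6378.14 × 1.8349 ≈ 11703 km.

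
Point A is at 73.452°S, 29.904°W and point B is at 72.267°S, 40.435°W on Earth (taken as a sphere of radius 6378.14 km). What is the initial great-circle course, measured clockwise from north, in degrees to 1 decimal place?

285.8°

With φ₁ = -1.2820, φ₂ = -1.2613, Δλ = -0.1838 rad, the forward-azimuth formula gives
θ = atan2( sin Δλ cos φ₂ , cos φ₁ sin φ₂ − sin φ₁ cos φ₂ cos Δλ ) = atan2(-0.0557, 0.0158) = -74.19°.
Adding 360° brings this into [0°, 360°): 285.8°.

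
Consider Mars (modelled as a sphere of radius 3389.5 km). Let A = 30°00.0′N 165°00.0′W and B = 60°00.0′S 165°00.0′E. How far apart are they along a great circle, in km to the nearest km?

Let φ₁ = 0.5236 rad, φ₂ = -1.0472 rad, and Δλ = -0.5236 rad.
cos c = sin φ₁ sin φ₂ + cos φ₁ cos φ₂ cos Δλ = (0.5000)(-0.8660) + (0.8660)(0.5000)(0.8660) = -0.05801,
so c = arccos(-0.05801) = 1.62884 rad.
Distance = R·c = 3389.5 × 1.6288 ≈ 5521 km.

5521 km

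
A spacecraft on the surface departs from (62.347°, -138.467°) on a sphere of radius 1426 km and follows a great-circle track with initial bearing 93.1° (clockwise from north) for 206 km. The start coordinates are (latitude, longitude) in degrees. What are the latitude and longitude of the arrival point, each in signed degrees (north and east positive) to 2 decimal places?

60.80°, -121.33°

Angular distance δ = d/R = 206/1426 = 0.14446 rad; initial bearing θ = 1.6249 rad.
sin φ₂ = sin φ₁ cos δ + cos φ₁ sin δ cos θ = (0.8858)(0.9896) + (0.4641)(0.1440)(-0.0541) = 0.8729, so φ₂ = 60.80°.
Δλ = atan2(sin θ sin δ cos φ₁, cos δ − sin φ₁ sin φ₂) = atan2(0.0667, 0.2164) = 17.137°.
λ₂ = -138.467° + 17.137° = -121.33°.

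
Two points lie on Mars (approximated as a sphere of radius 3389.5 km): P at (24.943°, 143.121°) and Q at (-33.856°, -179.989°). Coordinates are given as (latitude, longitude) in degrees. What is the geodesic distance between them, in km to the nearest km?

With latitudes φ₁ = 24.943°, φ₂ = -33.856° and longitude difference Δλ = 36.890°:
cos c = sin φ₁ sin φ₂ + cos φ₁ cos φ₂ cos Δλ = (0.4217)(-0.5571) + (0.9067)(0.8304)(0.7998) = 0.36729,
so c = arccos(0.36729) = 1.19471 rad.
Distance = R·c = 3389.5 × 1.1947 ≈ 4049 km.

4049 km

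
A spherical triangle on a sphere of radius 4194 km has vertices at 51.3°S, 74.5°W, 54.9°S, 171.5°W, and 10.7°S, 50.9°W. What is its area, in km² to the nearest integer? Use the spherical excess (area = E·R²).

1817613 km²

Side lengths (central angles): a = 1.7069, b = 0.7843, c = 0.9339 rad; semiperimeter s = 1.7126.
By l'Huilier's theorem, tan(E/4) = √[tan(s/2) tan((s−a)/2) tan((s−b)/2) tan((s−c)/2)], giving spherical excess E = 0.1033 rad.
Area = E·R² = 0.1033 × (4194)² ≈ 1817613 km².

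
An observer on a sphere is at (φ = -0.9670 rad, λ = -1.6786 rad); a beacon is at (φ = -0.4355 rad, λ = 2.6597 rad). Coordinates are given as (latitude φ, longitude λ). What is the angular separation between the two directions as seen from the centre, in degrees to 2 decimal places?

With latitudes φ₁ = -55.405°, φ₂ = -24.952° and longitude difference Δλ = -111.434°:
cos c = sin φ₁ sin φ₂ + cos φ₁ cos φ₂ cos Δλ = (-0.8232)(-0.4219) + (0.5678)(0.9067)(-0.3654) = 0.15916,
so c = arccos(0.15916) = 1.41096 rad.
So the angular separation is 80.84°.

80.84°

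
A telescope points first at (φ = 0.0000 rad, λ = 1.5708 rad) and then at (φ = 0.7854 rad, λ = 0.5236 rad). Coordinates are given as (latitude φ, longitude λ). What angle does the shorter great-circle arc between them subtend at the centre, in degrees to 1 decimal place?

Let φ₁ = 0.0000 rad, φ₂ = 0.7854 rad, and Δλ = -1.0472 rad.
cos c = sin φ₁ sin φ₂ + cos φ₁ cos φ₂ cos Δλ = (0.0000)(0.7071) + (1.0000)(0.7071)(0.5000) = 0.35355,
so c = arccos(0.35355) = 1.20943 rad.
So the angular separation is 69.3°.

69.3°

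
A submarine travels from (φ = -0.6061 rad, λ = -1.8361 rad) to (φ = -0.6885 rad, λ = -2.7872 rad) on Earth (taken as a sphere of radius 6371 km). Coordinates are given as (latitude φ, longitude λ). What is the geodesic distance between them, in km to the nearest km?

4789 km

With latitudes φ₁ = -34.727°, φ₂ = -39.448° and longitude difference Δλ = -54.494°:
cos c = sin φ₁ sin φ₂ + cos φ₁ cos φ₂ cos Δλ = (-0.5697)(-0.6354) + (0.8219)(0.7722)(0.5808) = 0.73055,
so c = arccos(0.73055) = 0.75166 rad.
Distance = R·c = 6371 × 0.7517 ≈ 4789 km.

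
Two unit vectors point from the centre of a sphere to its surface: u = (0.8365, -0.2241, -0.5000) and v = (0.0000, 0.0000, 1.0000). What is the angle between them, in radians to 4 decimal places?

2.0944 rad

u·v = -0.5000; |u| = 1.0000, |v| = 1.0000.
cos θ = (u·v)/(|u||v|) = -0.5000, so θ = 2.0944 rad.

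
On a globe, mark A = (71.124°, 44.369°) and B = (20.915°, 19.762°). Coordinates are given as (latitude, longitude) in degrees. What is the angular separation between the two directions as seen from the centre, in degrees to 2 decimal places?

52.23°

With latitudes φ₁ = 71.124°, φ₂ = 20.915° and longitude difference Δλ = -24.607°:
cos c = sin φ₁ sin φ₂ + cos φ₁ cos φ₂ cos Δλ = (0.9462)(0.3570) + (0.3235)(0.9341)(0.9092) = 0.61254,
so c = arccos(0.61254) = 0.91152 rad.
So the angular separation is 52.23°.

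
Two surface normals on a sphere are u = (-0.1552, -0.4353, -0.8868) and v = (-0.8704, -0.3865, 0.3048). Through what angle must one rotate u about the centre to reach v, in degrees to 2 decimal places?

88.11°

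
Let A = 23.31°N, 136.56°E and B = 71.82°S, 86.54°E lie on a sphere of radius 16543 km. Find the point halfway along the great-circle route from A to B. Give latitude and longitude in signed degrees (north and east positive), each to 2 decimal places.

-25.85°, 124.50°

The central angle between A and B is δ = 1.7638 rad.
With f = 0.5, the slerp weights are sin((1−f)δ)/sin δ = 0.7866 and sin(fδ)/sin δ = 0.7866.
Weighted sum of the unit vectors: (0.7866)·(-0.6668,0.6315,0.3957) + (0.7866)·(0.0188,0.3114,-0.9501) = (-0.5097, 0.7417, -0.4361).
Converting back: φ = atan2(z, √(x²+y²)) = -25.85°, λ = atan2(y, x) = 124.50°.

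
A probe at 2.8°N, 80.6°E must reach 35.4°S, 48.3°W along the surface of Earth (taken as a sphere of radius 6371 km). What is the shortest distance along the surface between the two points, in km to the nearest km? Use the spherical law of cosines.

13638 km

With latitudes φ₁ = 2.800°, φ₂ = -35.400° and longitude difference Δλ = -128.900°:
cos c = sin φ₁ sin φ₂ + cos φ₁ cos φ₂ cos Δλ = (0.0488)(-0.5793) + (0.9988)(0.8151)(-0.6280) = -0.53956,
so c = arccos(-0.53956) = 2.14071 rad.
Distance = R·c = 6371 × 2.1407 ≈ 13638 km.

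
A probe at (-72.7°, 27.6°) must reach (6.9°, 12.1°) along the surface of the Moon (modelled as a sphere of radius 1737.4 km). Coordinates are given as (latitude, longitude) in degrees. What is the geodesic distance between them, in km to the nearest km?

2433 km

Let φ₁ = -1.2689 rad, φ₂ = 0.1204 rad, and Δλ = -0.2705 rad.
Haversine: a = sin²(Δφ/2) + cos φ₁ cos φ₂ sin²(Δλ/2) = 0.4097 + (0.2974)(0.9928)(0.0182) = 0.41511.
Central angle c = 2·arcsin(√a) = 1.40019 rad.
Distance = R·c = 1737.4 × 1.4002 ≈ 2433 km.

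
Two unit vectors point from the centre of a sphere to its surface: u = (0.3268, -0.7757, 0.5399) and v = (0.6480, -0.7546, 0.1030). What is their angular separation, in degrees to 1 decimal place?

u·v = 0.8527; |u| = 1.0000, |v| = 1.0000.
cos θ = (u·v)/(|u||v|) = 0.8527, so θ = 31.5°.

31.5°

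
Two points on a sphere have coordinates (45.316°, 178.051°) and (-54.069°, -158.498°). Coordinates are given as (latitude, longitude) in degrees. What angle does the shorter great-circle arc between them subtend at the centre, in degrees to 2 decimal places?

101.37°

Let φ₁ = 0.7909 rad, φ₂ = -0.9437 rad, and Δλ = 0.4093 rad.
cos c = sin φ₁ sin φ₂ + cos φ₁ cos φ₂ cos Δλ = (0.7110)(-0.8097) + (0.7032)(0.5868)(0.9174) = -0.19715,
so c = arccos(-0.19715) = 1.76925 rad.
So the angular separation is 101.37°.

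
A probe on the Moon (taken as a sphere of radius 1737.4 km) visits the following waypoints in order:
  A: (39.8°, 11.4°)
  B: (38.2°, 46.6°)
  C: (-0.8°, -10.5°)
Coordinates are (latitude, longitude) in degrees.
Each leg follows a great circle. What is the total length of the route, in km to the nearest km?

Leg A→B: central angle 0.4752 rad, distance 825.6 km.
Leg B→C: central angle 1.1394 rad, distance 1979.5 km.
Total: 825.6 + 1979.5 ≈ 2805 km.

2805 km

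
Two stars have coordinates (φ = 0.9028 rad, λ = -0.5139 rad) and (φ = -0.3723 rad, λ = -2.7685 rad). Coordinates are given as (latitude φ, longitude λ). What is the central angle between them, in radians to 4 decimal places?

Let φ₁ = 0.9028 rad, φ₂ = -0.3723 rad, and Δλ = -2.2546 rad.
cos c = sin φ₁ sin φ₂ + cos φ₁ cos φ₂ cos Δλ = (0.7851)(-0.3638) + (0.6194)(0.9315)(-0.6317) = -0.65008,
so c = arccos(-0.65008) = 2.27848 rad.
So the angular separation is 2.2785 rad.

2.2785 rad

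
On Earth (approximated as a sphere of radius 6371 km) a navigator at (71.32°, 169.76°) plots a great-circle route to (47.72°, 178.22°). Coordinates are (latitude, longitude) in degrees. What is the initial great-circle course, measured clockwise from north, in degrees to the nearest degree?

With φ₁ = 1.2448, φ₂ = 0.8329, Δλ = 0.1477 rad, the forward-azimuth formula gives
θ = atan2( sin Δλ cos φ₂ , cos φ₁ sin φ₂ − sin φ₁ cos φ₂ cos Δλ ) = atan2(0.0990, -0.3934) = 165.88°.
So the initial bearing is 166°.

166°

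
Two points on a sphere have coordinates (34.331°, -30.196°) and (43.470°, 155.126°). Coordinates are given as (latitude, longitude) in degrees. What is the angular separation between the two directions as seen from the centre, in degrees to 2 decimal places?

102.05°

With latitudes φ₁ = 34.331°, φ₂ = 43.470° and longitude difference Δλ = -174.678°:
Haversine: a = sin²(Δφ/2) + cos φ₁ cos φ₂ sin²(Δλ/2) = 0.0063 + (0.8258)(0.7257)(0.9978) = 0.60436.
Central angle c = 2·arcsin(√a) = 1.78107 rad.
So the angular separation is 102.05°.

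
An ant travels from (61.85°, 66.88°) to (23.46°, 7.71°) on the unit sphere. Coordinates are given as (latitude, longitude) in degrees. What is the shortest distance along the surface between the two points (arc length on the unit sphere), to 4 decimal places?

0.9609

Let φ₁ = 1.0795 rad, φ₂ = 0.4095 rad, and Δλ = -1.0327 rad.
Haversine: a = sin²(Δφ/2) + cos φ₁ cos φ₂ sin²(Δλ/2) = 0.1081 + (0.4718)(0.9173)(0.2438) = 0.21359.
Central angle c = 2·arcsin(√a) = 0.96086 rad.
On the unit sphere the arc length equals the central angle: 0.9609.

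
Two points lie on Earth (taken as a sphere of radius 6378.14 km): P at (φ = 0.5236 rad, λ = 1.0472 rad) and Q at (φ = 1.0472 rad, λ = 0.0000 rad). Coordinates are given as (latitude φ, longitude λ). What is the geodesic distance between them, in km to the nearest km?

5510 km

In radians: φ₁ = 0.5236, φ₂ = 1.0472, Δλ = -60.000° = -1.0472 rad.
Haversine: a = sin²(Δφ/2) + cos φ₁ cos φ₂ sin²(Δλ/2) = 0.0670 + (0.8660)(0.5000)(0.2500) = 0.17524.
Central angle c = 2·arcsin(√a) = 0.86385 rad.
Distance = R·c = 6378.14 × 0.8638 ≈ 5510 km.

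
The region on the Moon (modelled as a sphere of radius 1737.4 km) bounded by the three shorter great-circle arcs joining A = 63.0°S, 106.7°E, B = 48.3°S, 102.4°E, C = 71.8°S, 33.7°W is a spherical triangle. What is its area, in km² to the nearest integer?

152405 km²

Side lengths (central angles): a = 0.9769, b = 0.7419, c = 0.2599 rad; semiperimeter s = 0.9894.
By l'Huilier's theorem, tan(E/4) = √[tan(s/2) tan((s−a)/2) tan((s−b)/2) tan((s−c)/2)], giving spherical excess E = 0.0505 rad.
Area = E·R² = 0.0505 × (1737.4)² ≈ 152405 km².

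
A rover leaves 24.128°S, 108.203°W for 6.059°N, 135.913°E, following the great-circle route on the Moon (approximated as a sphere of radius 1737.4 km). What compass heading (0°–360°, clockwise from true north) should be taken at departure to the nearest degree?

265°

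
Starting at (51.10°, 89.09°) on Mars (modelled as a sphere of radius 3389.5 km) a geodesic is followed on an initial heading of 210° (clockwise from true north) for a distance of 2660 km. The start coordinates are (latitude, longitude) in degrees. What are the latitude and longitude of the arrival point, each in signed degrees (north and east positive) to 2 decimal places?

Angular distance δ = d/R = 2660/3389.5 = 0.78478 rad; initial bearing θ = 3.6652 rad.
sin φ₂ = sin φ₁ cos δ + cos φ₁ sin δ cos θ = (0.7782)(0.7075) + (0.6280)(0.7067)(-0.8660) = 0.1663, so φ₂ = 9.57°.
Δλ = atan2(sin θ sin δ cos φ₁, cos δ − sin φ₁ sin φ₂) = atan2(-0.2219, 0.5781) = -20.997°.
λ₂ = 89.090° − 20.997° = 68.09°.

9.57°, 68.09°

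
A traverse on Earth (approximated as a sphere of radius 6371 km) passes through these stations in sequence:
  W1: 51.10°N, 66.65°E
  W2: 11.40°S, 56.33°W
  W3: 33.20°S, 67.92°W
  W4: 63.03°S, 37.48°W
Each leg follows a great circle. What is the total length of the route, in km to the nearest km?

19894 km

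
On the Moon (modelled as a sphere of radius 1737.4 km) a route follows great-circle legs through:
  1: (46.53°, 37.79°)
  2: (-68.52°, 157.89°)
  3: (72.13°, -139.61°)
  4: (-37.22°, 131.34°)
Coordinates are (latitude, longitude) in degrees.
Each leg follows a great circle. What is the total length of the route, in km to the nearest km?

12573 km

Leg 1→2: central angle 2.5009 rad, distance 4345.0 km.
Leg 2→3: central angle 2.5567 rad, distance 4442.0 km.
Leg 3→4: central angle 2.1793 rad, distance 3786.3 km.
Total: 4345.0 + 4442.0 + 3786.3 ≈ 12573 km.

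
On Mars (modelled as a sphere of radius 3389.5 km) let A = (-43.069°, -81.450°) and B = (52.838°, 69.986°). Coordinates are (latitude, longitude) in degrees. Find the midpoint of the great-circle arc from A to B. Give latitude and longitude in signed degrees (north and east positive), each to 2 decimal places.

17.99°, -26.15°

Central angle δ = 2.7701 rad. Interpolating on the sphere with fraction f = 0.5:
P = [sin((1−f)δ)·A + sin(fδ)·B] / sin δ = 2.7074·A + 2.7074·B in Cartesian coordinates,
giving P = (0.8538, -0.4192, 0.3088), i.e. latitude 17.99°, longitude -26.15°.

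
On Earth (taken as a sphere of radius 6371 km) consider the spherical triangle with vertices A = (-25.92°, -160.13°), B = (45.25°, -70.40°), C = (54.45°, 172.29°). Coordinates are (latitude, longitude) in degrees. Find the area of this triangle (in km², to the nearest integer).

50160633 km²

Side lengths (central angles): a = 1.1702, b = 1.4627, c = 1.8833 rad; semiperimeter s = 2.2581.
By l'Huilier's theorem, tan(E/4) = √[tan(s/2) tan((s−a)/2) tan((s−b)/2) tan((s−c)/2)], giving spherical excess E = 1.2358 rad.
Area = E·R² = 1.2358 × (6371)² ≈ 50160633 km².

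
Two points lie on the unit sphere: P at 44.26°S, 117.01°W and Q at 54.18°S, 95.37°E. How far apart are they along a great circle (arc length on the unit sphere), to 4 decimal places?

With latitudes φ₁ = -44.260°, φ₂ = -54.180° and longitude difference Δλ = -147.620°:
cos c = sin φ₁ sin φ₂ + cos φ₁ cos φ₂ cos Δλ = (-0.6979)(-0.8109) + (0.7162)(0.5852)(-0.8445) = 0.21194,
so c = arccos(0.21194) = 1.35723 rad.
On the unit sphere the arc length equals the central angle: 1.3572.

1.3572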